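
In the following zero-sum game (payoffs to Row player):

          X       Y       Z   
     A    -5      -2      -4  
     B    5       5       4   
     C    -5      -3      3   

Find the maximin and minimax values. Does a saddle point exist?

Maximin = 4, Minimax = 4, Saddle: True

Work:
Row minimums: [-5, 4, -5] → maximin = 4
Column maximums: [5, 5, 4] → minimax = 4
Saddle point exists! Game value = 4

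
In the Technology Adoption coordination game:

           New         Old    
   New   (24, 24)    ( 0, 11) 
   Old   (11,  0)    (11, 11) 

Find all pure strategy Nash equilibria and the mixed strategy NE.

Pure NE: (New, New) and (Old, Old); Mixed NE: p = 0.4583, q = 0.4583

Work:
Check pure NE:
(New, New): (24, 24) - no unilateral deviation beneficial
(Old, Old): (11, 11) - no unilateral deviation beneficial
Mixed NE: P1 plays New with p = 0.4583, P2 plays New with q = 0.4583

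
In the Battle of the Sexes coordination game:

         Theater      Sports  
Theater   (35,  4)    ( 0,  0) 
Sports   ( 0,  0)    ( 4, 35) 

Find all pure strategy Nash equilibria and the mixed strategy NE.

Pure NE: (Theater, Theater) and (Sports, Sports); Mixed NE: p = 0.8974, q = 0.1026

Work:
Check pure NE:
(Theater, Theater): (35, 4) - no unilateral deviation beneficial
(Sports, Sports): (4, 35) - no unilateral deviation beneficial
Mixed NE: P1 plays Theater with p = 0.8974, P2 plays Theater with q = 0.1026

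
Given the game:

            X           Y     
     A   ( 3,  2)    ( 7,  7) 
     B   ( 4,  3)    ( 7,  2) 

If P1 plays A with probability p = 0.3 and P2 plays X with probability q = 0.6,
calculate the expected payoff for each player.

E[P1] = 5.02, E[P2] = 3.02

Work:
E[P1] = p·q·π₁(A,X) + p·(1-q)·π₁(A,Y) + (1-p)·q·π₁(B,X) + (1-p)·(1-q)·π₁(B,Y)
= 0.3·0.6·3 + 0.3·0.4·7 + 0.7·0.6·4 + 0.7·0.4·7
= 5.02

E[P2] = 3.02 (similar calculation)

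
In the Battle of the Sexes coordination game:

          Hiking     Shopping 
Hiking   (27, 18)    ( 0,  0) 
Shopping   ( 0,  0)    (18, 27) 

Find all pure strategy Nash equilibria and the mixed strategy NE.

Pure NE: (Hiking, Hiking) and (Shopping, Shopping); Mixed NE: p = 0.6, q = 0.4

Work:
Check pure NE:
(Hiking, Hiking): (27, 18) - no unilateral deviation beneficial
(Shopping, Shopping): (18, 27) - no unilateral deviation beneficial
Mixed NE: P1 plays Hiking with p = 0.6, P2 plays Hiking with q = 0.4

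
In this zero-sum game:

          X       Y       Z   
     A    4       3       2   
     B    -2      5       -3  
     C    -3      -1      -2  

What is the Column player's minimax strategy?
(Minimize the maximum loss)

Column should play Z, value = 2

Work:
Column player minimizes Row's maximum payoff:
Column X: max payoff to Row = 4
Column Y: max payoff to Row = 5
Column Z: max payoff to Row = 2
Minimum is 2, achieved by column Z.
Minimax strategy: Z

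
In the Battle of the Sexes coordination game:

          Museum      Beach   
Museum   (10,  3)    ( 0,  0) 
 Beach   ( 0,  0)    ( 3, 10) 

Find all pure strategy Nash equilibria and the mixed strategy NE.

Pure NE: (Museum, Museum) and (Beach, Beach); Mixed NE: p = 0.7692, q = 0.2308

Work:
Check pure NE:
(Museum, Museum): (10, 3) - no unilateral deviation beneficial
(Beach, Beach): (3, 10) - no unilateral deviation beneficial
Mixed NE: P1 plays Museum with p = 0.7692, P2 plays Museum with q = 0.2308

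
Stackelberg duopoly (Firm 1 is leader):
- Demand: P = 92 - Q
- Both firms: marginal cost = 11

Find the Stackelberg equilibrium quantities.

q₁* (leader) = 40.5, q₂* (follower) = 20.25

Work:
Follower's reaction: q₂ = (a - c - q₁)/2
Leader substitutes: π₁ = q₁·(a - q₁ - (a-c-q₁)/2 - c)
FOC: q₁* = (92 - 11)/2 = 40.50
Then: q₂* = (92 - 11 - 40.5)/2 = 20.25
Leader has first-mover advantage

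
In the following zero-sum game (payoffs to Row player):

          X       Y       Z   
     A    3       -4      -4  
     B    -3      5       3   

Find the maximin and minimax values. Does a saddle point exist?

Maximin = -3, Minimax = 3, Saddle: False

Work:
Row minimums: [-4, -3] → maximin = -3
Column maximums: [3, 5, 3] → minimax = 3
No saddle point (maximin ≠ minimax). Mixed strategy needed.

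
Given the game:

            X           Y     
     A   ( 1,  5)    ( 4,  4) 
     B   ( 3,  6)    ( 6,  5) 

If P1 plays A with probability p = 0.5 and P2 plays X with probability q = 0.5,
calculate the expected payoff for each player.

E[P1] = 3.5, E[P2] = 5.0

Work:
E[P1] = p·q·π₁(A,X) + p·(1-q)·π₁(A,Y) + (1-p)·q·π₁(B,X) + (1-p)·(1-q)·π₁(B,Y)
= 0.5·0.5·1 + 0.5·0.5·4 + 0.5·0.5·3 + 0.5·0.5·6
= 3.5

E[P2] = 5.0 (similar calculation)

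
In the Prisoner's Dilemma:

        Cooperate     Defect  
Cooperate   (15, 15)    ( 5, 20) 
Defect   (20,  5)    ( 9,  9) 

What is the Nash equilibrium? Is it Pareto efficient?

(Defect, Defect) is NE; not Pareto efficient

Work:
Defect dominates Cooperate for both players:
If P2 cooperates: Defect (20) > Cooperate (15)
If P2 defects: Defect (9) > Cooperate (5)
NE: (Defect, Defect) with payoff (9, 9)
But (Cooperate, Cooperate) = (15, 15) Pareto dominates (9, 9)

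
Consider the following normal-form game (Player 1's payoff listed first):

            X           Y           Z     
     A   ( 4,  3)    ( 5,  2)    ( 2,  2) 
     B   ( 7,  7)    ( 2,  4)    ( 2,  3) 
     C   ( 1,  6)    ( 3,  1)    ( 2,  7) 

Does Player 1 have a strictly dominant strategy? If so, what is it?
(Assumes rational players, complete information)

No strictly dominant strategy exists for Player 1

Work:
A strategy strictly dominates another if it gives a strictly higher payoff against every opponent action. Compare each pair of P1's strategies column-by-column:
  A vs B: [4 vs 7, 5 vs 2, 2 vs 2] → A does not strictly dominate B (column X: 4 ≤ 7)
  A vs C: [4 vs 1, 5 vs 3, 2 vs 2] → A does not strictly dominate C (column Z: 2 ≤ 2)
  B vs A: [7 vs 4, 2 vs 5, 2 vs 2] → B does not strictly dominate A (column Y: 2 ≤ 5)
  B vs C: [7 vs 1, 2 vs 3, 2 vs 2] → B does not strictly dominate C (column Y: 2 ≤ 3)
  C vs A: [1 vs 4, 3 vs 5, 2 vs 2] → C does not strictly dominate A (column X: 1 ≤ 4)
  C vs B: [1 vs 7, 3 vs 2, 2 vs 2] → C does not strictly dominate B (column X: 1 ≤ 7)
No single strategy strictly dominates all others → no strictly dominant strategy.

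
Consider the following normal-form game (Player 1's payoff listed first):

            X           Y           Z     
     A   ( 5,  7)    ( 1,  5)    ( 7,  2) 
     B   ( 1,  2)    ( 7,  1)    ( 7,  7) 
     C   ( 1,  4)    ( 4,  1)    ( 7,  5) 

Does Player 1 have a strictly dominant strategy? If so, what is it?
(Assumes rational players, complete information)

No strictly dominant strategy exists for Player 1

Work:
A strategy strictly dominates another if it gives a strictly higher payoff against every opponent action. Compare each pair of P1's strategies column-by-column:
  A vs B: [5 vs 1, 1 vs 7, 7 vs 7] → A does not strictly dominate B (column Y: 1 ≤ 7)
  A vs C: [5 vs 1, 1 vs 4, 7 vs 7] → A does not strictly dominate C (column Y: 1 ≤ 4)
  B vs A: [1 vs 5, 7 vs 1, 7 vs 7] → B does not strictly dominate A (column X: 1 ≤ 5)
  B vs C: [1 vs 1, 7 vs 4, 7 vs 7] → B does not strictly dominate C (column X: 1 ≤ 1)
  C vs A: [1 vs 5, 4 vs 1, 7 vs 7] → C does not strictly dominate A (column X: 1 ≤ 5)
  C vs B: [1 vs 1, 4 vs 7, 7 vs 7] → C does not strictly dominate B (column X: 1 ≤ 1)
No single strategy strictly dominates all others → no strictly dominant strategy.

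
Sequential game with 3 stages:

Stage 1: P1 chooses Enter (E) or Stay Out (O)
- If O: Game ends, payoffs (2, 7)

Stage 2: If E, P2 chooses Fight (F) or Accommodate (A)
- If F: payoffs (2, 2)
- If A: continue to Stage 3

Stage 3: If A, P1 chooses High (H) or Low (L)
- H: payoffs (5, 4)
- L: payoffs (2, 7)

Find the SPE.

SPE: (E, A, H); Outcome (5, 4)

Work:
Stage 3: P1 chooses H (5 vs 2)
Stage 2: P2: F->2, A->4 (anticipating H). Choose A
Stage 1: P1: O->2, E->5 (anticipating A, H). Choose E
SPE path: E -> A -> H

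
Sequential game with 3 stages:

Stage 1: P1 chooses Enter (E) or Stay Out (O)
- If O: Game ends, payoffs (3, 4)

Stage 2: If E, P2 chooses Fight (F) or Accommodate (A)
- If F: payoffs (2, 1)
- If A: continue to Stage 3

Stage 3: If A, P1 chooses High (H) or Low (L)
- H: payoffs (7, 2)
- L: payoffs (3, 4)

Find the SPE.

SPE: (E, A, H); Outcome (7, 2)

Work:
Stage 3: P1 chooses H (7 vs 3)
Stage 2: P2: F->1, A->2 (anticipating H). Choose A
Stage 1: P1: O->3, E->7 (anticipating A, H). Choose E
SPE path: E -> A -> H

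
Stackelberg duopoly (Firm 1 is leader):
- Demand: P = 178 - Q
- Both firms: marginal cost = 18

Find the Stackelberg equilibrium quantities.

q₁* (leader) = 80.0, q₂* (follower) = 40.0

Work:
Follower's reaction: q₂ = (a - c - q₁)/2
Leader substitutes: π₁ = q₁·(a - q₁ - (a-c-q₁)/2 - c)
FOC: q₁* = (178 - 18)/2 = 80.00
Then: q₂* = (178 - 18 - 80.0)/2 = 40.00
Leader has first-mover advantage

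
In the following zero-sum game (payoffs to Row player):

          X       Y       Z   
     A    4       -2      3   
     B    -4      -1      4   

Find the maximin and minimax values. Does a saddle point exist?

Maximin = -2, Minimax = -1, Saddle: False

Work:
Row minimums: [-2, -4] → maximin = -2
Column maximums: [4, -1, 4] → minimax = -1
No saddle point (maximin ≠ minimax). Mixed strategy needed.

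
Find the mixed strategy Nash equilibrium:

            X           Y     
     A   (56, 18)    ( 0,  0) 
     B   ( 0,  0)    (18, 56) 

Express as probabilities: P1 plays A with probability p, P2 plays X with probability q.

p = 0.7568, q = 0.2432

Work:
Find probabilities that make opponent indifferent:
P2 chooses q to make P1 indifferent between A and B
P1 chooses p to make P2 indifferent between X and Y
Mixed NE: P1 plays (A: 0.7568, B: 0.2432), P2 plays (X: 0.2432, Y: 0.7568)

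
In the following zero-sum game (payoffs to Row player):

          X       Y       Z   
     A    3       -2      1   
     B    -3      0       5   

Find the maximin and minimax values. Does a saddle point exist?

Maximin = -2, Minimax = 0, Saddle: False

Work:
Row minimums: [-2, -3] → maximin = -2
Column maximums: [3, 0, 5] → minimax = 0
No saddle point (maximin ≠ minimax). Mixed strategy needed.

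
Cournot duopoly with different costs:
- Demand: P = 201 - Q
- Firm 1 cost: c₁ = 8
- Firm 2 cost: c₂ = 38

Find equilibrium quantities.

q₁* = 74.33, q₂* = 44.33

Work:
Reaction: q₁ = (201 - 8 - q₂)/2
Reaction: q₂ = (201 - 38 - q₁)/2
Solve simultaneously:
q₁* = (201 - 2×8 + 38)/3 = 74.33
q₂* = (201 - 2×38 + 8)/3 = 44.33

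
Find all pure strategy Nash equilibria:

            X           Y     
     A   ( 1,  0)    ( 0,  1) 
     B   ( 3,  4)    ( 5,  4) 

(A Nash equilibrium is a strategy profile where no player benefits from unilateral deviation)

Nash equilibrium: (B, X), (B, Y)

Work:
Best responses:
  P1 vs X: payoffs [1, 3] → best response B (payoff 3)
  P1 vs Y: payoffs [0, 5] → best response B (payoff 5)
  P2 vs A: payoffs [0, 1] → best response Y (payoff 1)
  P2 vs B: payoffs [4, 4] → best response X/Y (payoff 4)
Mutual best responses: (B,X), (B,Y) → Nash equilibria.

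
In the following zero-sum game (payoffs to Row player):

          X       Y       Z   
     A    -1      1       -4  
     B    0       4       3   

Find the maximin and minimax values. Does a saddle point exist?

Maximin = 0, Minimax = 0, Saddle: True

Work:
Row minimums: [-4, 0] → maximin = 0
Column maximums: [0, 4, 3] → minimax = 0
Saddle point exists! Game value = 0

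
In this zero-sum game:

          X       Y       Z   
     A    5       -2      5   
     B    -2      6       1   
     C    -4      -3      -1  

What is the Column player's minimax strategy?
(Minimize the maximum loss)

Column should play X or Z (all achieve the minimum), value = 5

Work:
Column player minimizes Row's maximum payoff:
Column X: max payoff to Row = 5
Column Y: max payoff to Row = 6
Column Z: max payoff to Row = 5
Minimum is 5, achieved by columns X, Z (tied).
Each of X or Z is a minimax strategy.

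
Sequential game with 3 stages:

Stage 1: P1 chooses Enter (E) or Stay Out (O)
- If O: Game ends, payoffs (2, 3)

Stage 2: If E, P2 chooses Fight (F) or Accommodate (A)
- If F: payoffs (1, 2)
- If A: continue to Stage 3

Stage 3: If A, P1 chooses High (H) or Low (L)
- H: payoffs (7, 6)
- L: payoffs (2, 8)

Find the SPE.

SPE: (E, A, H); Outcome (7, 6)

Work:
Stage 3: P1 chooses H (7 vs 2)
Stage 2: P2: F->2, A->6 (anticipating H). Choose A
Stage 1: P1: O->2, E->7 (anticipating A, H). Choose E
SPE path: E -> A -> H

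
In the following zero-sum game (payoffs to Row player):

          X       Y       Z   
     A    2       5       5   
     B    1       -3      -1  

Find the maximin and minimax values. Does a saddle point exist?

Maximin = 2, Minimax = 2, Saddle: True

Work:
Row minimums: [2, -3] → maximin = 2
Column maximums: [2, 5, 5] → minimax = 2
Saddle point exists! Game value = 2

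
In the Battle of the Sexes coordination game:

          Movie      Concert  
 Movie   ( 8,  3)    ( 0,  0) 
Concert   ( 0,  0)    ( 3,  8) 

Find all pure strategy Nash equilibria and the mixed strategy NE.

Pure NE: (Movie, Movie) and (Concert, Concert); Mixed NE: p = 0.7273, q = 0.2727

Work:
Check pure NE:
(Movie, Movie): (8, 3) - no unilateral deviation beneficial
(Concert, Concert): (3, 8) - no unilateral deviation beneficial
Mixed NE: P1 plays Movie with p = 0.7273, P2 plays Movie with q = 0.2727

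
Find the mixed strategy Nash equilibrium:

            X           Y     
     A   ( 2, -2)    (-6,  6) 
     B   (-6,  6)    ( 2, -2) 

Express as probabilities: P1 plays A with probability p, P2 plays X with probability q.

p = 0.5, q = 0.5

Work:
Find probabilities that make opponent indifferent:
P2 chooses q to make P1 indifferent between A and B
P1 chooses p to make P2 indifferent between X and Y
Mixed NE: P1 plays (A: 0.5, B: 0.5), P2 plays (X: 0.5, Y: 0.5)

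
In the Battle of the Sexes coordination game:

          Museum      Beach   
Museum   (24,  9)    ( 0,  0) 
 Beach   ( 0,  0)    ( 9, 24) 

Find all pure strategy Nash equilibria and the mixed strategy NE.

Pure NE: (Museum, Museum) and (Beach, Beach); Mixed NE: p = 0.7273, q = 0.2727

Work:
Check pure NE:
(Museum, Museum): (24, 9) - no unilateral deviation beneficial
(Beach, Beach): (9, 24) - no unilateral deviation beneficial
Mixed NE: P1 plays Museum with p = 0.7273, P2 plays Museum with q = 0.2727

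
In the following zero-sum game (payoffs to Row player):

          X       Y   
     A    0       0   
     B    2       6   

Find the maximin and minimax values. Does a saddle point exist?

Maximin = 2, Minimax = 2, Saddle: True

Work:
Row minimums: [0, 2] → maximin = 2
Column maximums: [2, 6] → minimax = 2
Saddle point exists! Game value = 2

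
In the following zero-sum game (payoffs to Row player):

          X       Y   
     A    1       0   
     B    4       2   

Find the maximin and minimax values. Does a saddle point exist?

Maximin = 2, Minimax = 2, Saddle: True

Work:
Row minimums: [0, 2] → maximin = 2
Column maximums: [4, 2] → minimax = 2
Saddle point exists! Game value = 2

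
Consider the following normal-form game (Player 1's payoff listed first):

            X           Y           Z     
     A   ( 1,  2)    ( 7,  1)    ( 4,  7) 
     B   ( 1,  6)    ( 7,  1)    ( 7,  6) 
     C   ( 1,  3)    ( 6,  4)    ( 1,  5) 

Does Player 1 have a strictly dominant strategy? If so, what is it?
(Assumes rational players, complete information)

No strictly dominant strategy exists for Player 1

Work:
A strategy strictly dominates another if it gives a strictly higher payoff against every opponent action. Compare each pair of P1's strategies column-by-column:
  A vs B: [1 vs 1, 7 vs 7, 4 vs 7] → A does not strictly dominate B (column X: 1 ≤ 1)
  A vs C: [1 vs 1, 7 vs 6, 4 vs 1] → A does not strictly dominate C (column X: 1 ≤ 1)
  B vs A: [1 vs 1, 7 vs 7, 7 vs 4] → B does not strictly dominate A (column X: 1 ≤ 1)
  B vs C: [1 vs 1, 7 vs 6, 7 vs 1] → B does not strictly dominate C (column X: 1 ≤ 1)
  C vs A: [1 vs 1, 6 vs 7, 1 vs 4] → C does not strictly dominate A (column X: 1 ≤ 1)
  C vs B: [1 vs 1, 6 vs 7, 1 vs 7] → C does not strictly dominate B (column X: 1 ≤ 1)
No single strategy strictly dominates all others → no strictly dominant strategy.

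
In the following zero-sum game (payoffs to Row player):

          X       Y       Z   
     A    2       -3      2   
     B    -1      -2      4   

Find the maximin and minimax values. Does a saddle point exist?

Maximin = -2, Minimax = -2, Saddle: True

Work:
Row minimums: [-3, -2] → maximin = -2
Column maximums: [2, -2, 4] → minimax = -2
Saddle point exists! Game value = -2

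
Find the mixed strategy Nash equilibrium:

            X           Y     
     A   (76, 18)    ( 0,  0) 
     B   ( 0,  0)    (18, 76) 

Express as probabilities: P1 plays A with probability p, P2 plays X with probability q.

p = 0.8085, q = 0.1915

Work:
Find probabilities that make opponent indifferent:
P2 chooses q to make P1 indifferent between A and B
P1 chooses p to make P2 indifferent between X and Y
Mixed NE: P1 plays (A: 0.8085, B: 0.1915), P2 plays (X: 0.1915, Y: 0.8085)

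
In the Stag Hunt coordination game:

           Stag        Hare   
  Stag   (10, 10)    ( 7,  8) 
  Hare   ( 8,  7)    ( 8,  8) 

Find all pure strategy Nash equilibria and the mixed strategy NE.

Pure NE: (Stag, Stag) and (Hare, Hare); Mixed NE: p = 0.3333, q = 0.3333

Work:
Check pure NE:
(Stag, Stag): (10, 10) - no unilateral deviation beneficial
(Hare, Hare): (8, 8) - no unilateral deviation beneficial
Mixed NE: P1 plays Stag with p = 0.3333, P2 plays Stag with q = 0.3333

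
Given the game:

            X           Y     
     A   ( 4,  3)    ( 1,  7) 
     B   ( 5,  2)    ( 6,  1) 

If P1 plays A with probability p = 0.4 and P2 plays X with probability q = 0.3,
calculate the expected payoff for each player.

E[P1] = 4.18, E[P2] = 3.1

Work:
E[P1] = p·q·π₁(A,X) + p·(1-q)·π₁(A,Y) + (1-p)·q·π₁(B,X) + (1-p)·(1-q)·π₁(B,Y)
= 0.4·0.3·4 + 0.4·0.7·1 + 0.6·0.3·5 + 0.6·0.7·6
= 4.18

E[P2] = 3.1 (similar calculation)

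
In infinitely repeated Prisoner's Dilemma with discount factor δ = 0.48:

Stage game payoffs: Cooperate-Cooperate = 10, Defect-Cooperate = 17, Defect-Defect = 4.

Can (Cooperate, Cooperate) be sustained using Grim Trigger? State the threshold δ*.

δ* = 0.5385; since δ = 0.48 < 0.5385, cooperation cannot be sustained

Work:
For Grim Trigger:
Cooperate forever: 10/(1-δ)
Defect then punished: 17 + 4·δ/(1-δ)
Need: 10/(1-δ) ≥ 17 + 4·δ/(1-δ)
Solving: δ ≥ (T-R)/(T-P) = (17-10)/(17-4) = 0.5385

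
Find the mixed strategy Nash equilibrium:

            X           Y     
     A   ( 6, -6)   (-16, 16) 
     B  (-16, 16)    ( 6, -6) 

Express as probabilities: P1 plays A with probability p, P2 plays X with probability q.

p = 0.5, q = 0.5

Work:
Find probabilities that make opponent indifferent:
P2 chooses q to make P1 indifferent between A and B
P1 chooses p to make P2 indifferent between X and Y
Mixed NE: P1 plays (A: 0.5, B: 0.5), P2 plays (X: 0.5, Y: 0.5)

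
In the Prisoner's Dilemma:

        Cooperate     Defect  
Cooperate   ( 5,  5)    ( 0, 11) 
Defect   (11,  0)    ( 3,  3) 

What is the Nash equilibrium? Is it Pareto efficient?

(Defect, Defect) is NE; not Pareto efficient

Work:
Defect dominates Cooperate for both players:
If P2 cooperates: Defect (11) > Cooperate (5)
If P2 defects: Defect (3) > Cooperate (0)
NE: (Defect, Defect) with payoff (3, 3)
But (Cooperate, Cooperate) = (5, 5) Pareto dominates (3, 3)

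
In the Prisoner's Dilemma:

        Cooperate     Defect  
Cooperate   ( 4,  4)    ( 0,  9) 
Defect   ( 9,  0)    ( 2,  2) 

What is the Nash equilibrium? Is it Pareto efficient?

(Defect, Defect) is NE; not Pareto efficient

Work:
Defect dominates Cooperate for both players:
If P2 cooperates: Defect (9) > Cooperate (4)
If P2 defects: Defect (2) > Cooperate (0)
NE: (Defect, Defect) with payoff (2, 2)
But (Cooperate, Cooperate) = (4, 4) Pareto dominates (2, 2)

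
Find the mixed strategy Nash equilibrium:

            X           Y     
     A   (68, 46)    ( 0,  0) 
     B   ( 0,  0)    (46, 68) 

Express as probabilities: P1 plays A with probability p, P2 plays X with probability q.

p = 0.5965, q = 0.4035

Work:
Find probabilities that make opponent indifferent:
P2 chooses q to make P1 indifferent between A and B
P1 chooses p to make P2 indifferent between X and Y
Mixed NE: P1 plays (A: 0.5965, B: 0.4035), P2 plays (X: 0.4035, Y: 0.5965)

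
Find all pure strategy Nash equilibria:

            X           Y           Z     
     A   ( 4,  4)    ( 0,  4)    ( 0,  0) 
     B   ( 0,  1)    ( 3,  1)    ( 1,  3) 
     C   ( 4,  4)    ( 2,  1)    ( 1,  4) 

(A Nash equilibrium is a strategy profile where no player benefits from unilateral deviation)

Nash equilibrium: (A, X), (B, Z), (C, X), (C, Z)

Work:
Best responses:
  P1 vs X: payoffs [4, 0, 4] → best response A/C (payoff 4)
  P1 vs Y: payoffs [0, 3, 2] → best response B (payoff 3)
  P1 vs Z: payoffs [0, 1, 1] → best response B/C (payoff 1)
  P2 vs A: payoffs [4, 4, 0] → best response X/Y (payoff 4)
  P2 vs B: payoffs [1, 1, 3] → best response Z (payoff 3)
  P2 vs C: payoffs [4, 1, 4] → best response X/Z (payoff 4)
Mutual best responses: (A,X), (B,Z), (C,X), (C,Z) → Nash equilibria.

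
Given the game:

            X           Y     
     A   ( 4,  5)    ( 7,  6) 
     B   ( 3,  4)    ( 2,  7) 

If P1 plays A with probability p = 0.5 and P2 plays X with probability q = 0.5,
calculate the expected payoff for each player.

E[P1] = 4.0, E[P2] = 5.5

Work:
E[P1] = p·q·π₁(A,X) + p·(1-q)·π₁(A,Y) + (1-p)·q·π₁(B,X) + (1-p)·(1-q)·π₁(B,Y)
= 0.5·0.5·4 + 0.5·0.5·7 + 0.5·0.5·3 + 0.5·0.5·2
= 4.0

E[P2] = 5.5 (similar calculation)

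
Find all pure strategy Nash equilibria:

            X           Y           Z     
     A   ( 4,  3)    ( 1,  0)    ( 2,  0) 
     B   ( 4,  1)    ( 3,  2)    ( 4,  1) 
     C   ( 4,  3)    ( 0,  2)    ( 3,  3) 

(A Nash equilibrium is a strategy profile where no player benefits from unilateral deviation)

Nash equilibrium: (A, X), (B, Y), (C, X)

Work:
Best responses:
  P1 vs X: payoffs [4, 4, 4] → best response A/B/C (payoff 4)
  P1 vs Y: payoffs [1, 3, 0] → best response B (payoff 3)
  P1 vs Z: payoffs [2, 4, 3] → best response B (payoff 4)
  P2 vs A: payoffs [3, 0, 0] → best response X (payoff 3)
  P2 vs B: payoffs [1, 2, 1] → best response Y (payoff 2)
  P2 vs C: payoffs [3, 2, 3] → best response X/Z (payoff 3)
Mutual best responses: (A,X), (B,Y), (C,X) → Nash equilibria.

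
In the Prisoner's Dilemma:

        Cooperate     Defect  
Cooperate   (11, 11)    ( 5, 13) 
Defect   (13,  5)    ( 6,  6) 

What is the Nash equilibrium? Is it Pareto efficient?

(Defect, Defect) is NE; not Pareto efficient

Work:
Defect dominates Cooperate for both players:
If P2 cooperates: Defect (13) > Cooperate (11)
If P2 defects: Defect (6) > Cooperate (5)
NE: (Defect, Defect) with payoff (6, 6)
But (Cooperate, Cooperate) = (11, 11) Pareto dominates (6, 6)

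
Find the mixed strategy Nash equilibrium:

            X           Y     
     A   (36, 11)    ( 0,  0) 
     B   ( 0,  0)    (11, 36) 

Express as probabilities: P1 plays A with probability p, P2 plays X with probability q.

p = 0.766, q = 0.234

Work:
Find probabilities that make opponent indifferent:
P2 chooses q to make P1 indifferent between A and B
P1 chooses p to make P2 indifferent between X and Y
Mixed NE: P1 plays (A: 0.766, B: 0.234), P2 plays (X: 0.234, Y: 0.766)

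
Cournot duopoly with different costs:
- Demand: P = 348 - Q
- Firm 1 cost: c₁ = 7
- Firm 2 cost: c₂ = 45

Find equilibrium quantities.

q₁* = 126.33, q₂* = 88.33

Work:
Reaction: q₁ = (348 - 7 - q₂)/2
Reaction: q₂ = (348 - 45 - q₁)/2
Solve simultaneously:
q₁* = (348 - 2×7 + 45)/3 = 126.33
q₂* = (348 - 2×45 + 7)/3 = 88.33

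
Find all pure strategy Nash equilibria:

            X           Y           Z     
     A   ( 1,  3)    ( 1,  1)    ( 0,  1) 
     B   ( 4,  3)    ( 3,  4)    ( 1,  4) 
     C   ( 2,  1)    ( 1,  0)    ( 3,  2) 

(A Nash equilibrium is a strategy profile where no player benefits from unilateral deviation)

Nash equilibrium: (B, Y), (C, Z)

Work:
Best responses:
  P1 vs X: payoffs [1, 4, 2] → best response B (payoff 4)
  P1 vs Y: payoffs [1, 3, 1] → best response B (payoff 3)
  P1 vs Z: payoffs [0, 1, 3] → best response C (payoff 3)
  P2 vs A: payoffs [3, 1, 1] → best response X (payoff 3)
  P2 vs B: payoffs [3, 4, 4] → best response Y/Z (payoff 4)
  P2 vs C: payoffs [1, 0, 2] → best response Z (payoff 2)
Mutual best responses: (B,Y), (C,Z) → Nash equilibria.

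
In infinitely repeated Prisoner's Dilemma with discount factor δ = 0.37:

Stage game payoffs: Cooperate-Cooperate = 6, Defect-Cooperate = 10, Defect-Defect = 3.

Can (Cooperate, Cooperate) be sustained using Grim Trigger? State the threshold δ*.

δ* = 0.5714; since δ = 0.37 < 0.5714, cooperation cannot be sustained

Work:
For Grim Trigger:
Cooperate forever: 6/(1-δ)
Defect then punished: 10 + 3·δ/(1-δ)
Need: 6/(1-δ) ≥ 10 + 3·δ/(1-δ)
Solving: δ ≥ (T-R)/(T-P) = (10-6)/(10-3) = 0.5714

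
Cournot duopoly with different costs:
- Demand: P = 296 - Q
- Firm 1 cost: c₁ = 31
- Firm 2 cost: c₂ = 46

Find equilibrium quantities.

q₁* = 93.33, q₂* = 78.33

Work:
Reaction: q₁ = (296 - 31 - q₂)/2
Reaction: q₂ = (296 - 46 - q₁)/2
Solve simultaneously:
q₁* = (296 - 2×31 + 46)/3 = 93.33
q₂* = (296 - 2×46 + 31)/3 = 78.33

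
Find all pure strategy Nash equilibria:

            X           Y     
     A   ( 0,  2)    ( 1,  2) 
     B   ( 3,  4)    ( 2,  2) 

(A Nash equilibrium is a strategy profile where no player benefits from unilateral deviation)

Nash equilibrium: (B, X)

Work:
Best responses:
  P1 vs X: payoffs [0, 3] → best response B (payoff 3)
  P1 vs Y: payoffs [1, 2] → best response B (payoff 2)
  P2 vs A: payoffs [2, 2] → best response X/Y (payoff 2)
  P2 vs B: payoffs [4, 2] → best response X (payoff 4)
Mutual best responses: (B,X) → Nash equilibria.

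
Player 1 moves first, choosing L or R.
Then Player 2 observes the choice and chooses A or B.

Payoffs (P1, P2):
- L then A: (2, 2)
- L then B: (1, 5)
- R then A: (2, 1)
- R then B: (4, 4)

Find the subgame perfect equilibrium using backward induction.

P1 plays R, P2 plays B after L and B after R; Payoff (4, 4)

Work:
Backward induction:
After L: P2 chooses B → P1 gets 1
After R: P2 chooses B → P1 gets 4
P1 chooses R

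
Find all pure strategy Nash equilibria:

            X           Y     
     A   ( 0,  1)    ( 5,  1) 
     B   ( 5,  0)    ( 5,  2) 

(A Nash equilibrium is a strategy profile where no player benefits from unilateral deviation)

Nash equilibrium: (A, Y), (B, Y)

Work:
Best responses:
  P1 vs X: payoffs [0, 5] → best response B (payoff 5)
  P1 vs Y: payoffs [5, 5] → best response A/B (payoff 5)
  P2 vs A: payoffs [1, 1] → best response X/Y (payoff 1)
  P2 vs B: payoffs [0, 2] → best response Y (payoff 2)
Mutual best responses: (A,Y), (B,Y) → Nash equilibria.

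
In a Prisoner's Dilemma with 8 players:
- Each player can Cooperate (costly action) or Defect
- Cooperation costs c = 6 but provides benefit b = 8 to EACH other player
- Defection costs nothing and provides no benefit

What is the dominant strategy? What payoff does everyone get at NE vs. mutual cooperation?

Dominant: Defect; NE payoff = 0; Coop payoff = 50

Work:
Defect dominates (saves cost c = 6, benefit to others is external)
NE: All defect → everyone gets 0
If all cooperate: each receives (7)×8 - 6 = 50
Social dilemma: 50 > 0 but NE gives 0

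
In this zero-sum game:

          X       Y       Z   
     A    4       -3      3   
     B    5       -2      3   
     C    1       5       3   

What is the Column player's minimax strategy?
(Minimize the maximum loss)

Column should play Z, value = 3

Work:
Column player minimizes Row's maximum payoff:
Column X: max payoff to Row = 5
Column Y: max payoff to Row = 5
Column Z: max payoff to Row = 3
Minimum is 3, achieved by column Z.
Minimax strategy: Z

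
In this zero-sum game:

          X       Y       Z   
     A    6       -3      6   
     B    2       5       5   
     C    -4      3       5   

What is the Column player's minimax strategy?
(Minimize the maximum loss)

Column should play Y, value = 5

Work:
Column player minimizes Row's maximum payoff:
Column X: max payoff to Row = 6
Column Y: max payoff to Row = 5
Column Z: max payoff to Row = 6
Minimum is 5, achieved by column Y.
Minimax strategy: Y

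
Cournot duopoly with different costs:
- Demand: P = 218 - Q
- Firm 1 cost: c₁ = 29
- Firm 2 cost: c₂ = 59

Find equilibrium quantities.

q₁* = 73.0, q₂* = 43.0

Work:
Reaction: q₁ = (218 - 29 - q₂)/2
Reaction: q₂ = (218 - 59 - q₁)/2
Solve simultaneously:
q₁* = (218 - 2×29 + 59)/3 = 73.0
q₂* = (218 - 2×59 + 29)/3 = 43.0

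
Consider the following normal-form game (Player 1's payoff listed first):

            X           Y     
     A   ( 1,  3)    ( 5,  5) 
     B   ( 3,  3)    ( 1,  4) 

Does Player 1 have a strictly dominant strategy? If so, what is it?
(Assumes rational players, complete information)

No strictly dominant strategy exists for Player 1

Work:
A strategy strictly dominates another if it gives a strictly higher payoff against every opponent action. Compare each pair of P1's strategies column-by-column:
  A vs B: [1 vs 3, 5 vs 1] → A does not strictly dominate B (column X: 1 ≤ 3)
  B vs A: [3 vs 1, 1 vs 5] → B does not strictly dominate A (column Y: 1 ≤ 5)
No single strategy strictly dominates all others → no strictly dominant strategy.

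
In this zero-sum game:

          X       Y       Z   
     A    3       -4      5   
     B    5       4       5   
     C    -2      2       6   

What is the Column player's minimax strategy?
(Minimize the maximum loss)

Column should play Y, value = 4

Work:
Column player minimizes Row's maximum payoff:
Column X: max payoff to Row = 5
Column Y: max payoff to Row = 4
Column Z: max payoff to Row = 6
Minimum is 4, achieved by column Y.
Minimax strategy: Y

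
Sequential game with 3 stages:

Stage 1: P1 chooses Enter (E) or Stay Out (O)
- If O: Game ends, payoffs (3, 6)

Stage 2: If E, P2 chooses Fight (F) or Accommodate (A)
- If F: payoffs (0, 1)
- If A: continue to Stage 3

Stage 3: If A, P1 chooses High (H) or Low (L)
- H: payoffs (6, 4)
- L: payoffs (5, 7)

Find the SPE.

SPE: (E, A, H); Outcome (6, 4)

Work:
Stage 3: P1 chooses H (6 vs 5)
Stage 2: P2: F->1, A->4 (anticipating H). Choose A
Stage 1: P1: O->3, E->6 (anticipating A, H). Choose E
SPE path: E -> A -> H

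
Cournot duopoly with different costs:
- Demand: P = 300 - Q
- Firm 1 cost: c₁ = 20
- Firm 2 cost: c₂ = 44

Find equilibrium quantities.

q₁* = 101.33, q₂* = 77.33

Work:
Reaction: q₁ = (300 - 20 - q₂)/2
Reaction: q₂ = (300 - 44 - q₁)/2
Solve simultaneously:
q₁* = (300 - 2×20 + 44)/3 = 101.33
q₂* = (300 - 2×44 + 20)/3 = 77.33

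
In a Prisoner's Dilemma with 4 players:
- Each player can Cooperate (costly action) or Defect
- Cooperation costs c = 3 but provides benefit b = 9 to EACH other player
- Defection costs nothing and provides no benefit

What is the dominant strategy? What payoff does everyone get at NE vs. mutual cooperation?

Dominant: Defect; NE payoff = 0; Coop payoff = 24

Work:
Defect dominates (saves cost c = 3, benefit to others is external)
NE: All defect → everyone gets 0
If all cooperate: each receives (3)×9 - 3 = 24
Social dilemma: 24 > 0 but NE gives 0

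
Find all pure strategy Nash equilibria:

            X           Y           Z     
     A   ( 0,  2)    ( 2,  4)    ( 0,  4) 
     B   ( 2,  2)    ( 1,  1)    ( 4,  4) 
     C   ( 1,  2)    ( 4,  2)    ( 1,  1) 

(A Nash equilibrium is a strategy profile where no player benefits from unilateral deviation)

Nash equilibrium: (B, Z), (C, Y)

Work:
Best responses:
  P1 vs X: payoffs [0, 2, 1] → best response B (payoff 2)
  P1 vs Y: payoffs [2, 1, 4] → best response C (payoff 4)
  P1 vs Z: payoffs [0, 4, 1] → best response B (payoff 4)
  P2 vs A: payoffs [2, 4, 4] → best response Y/Z (payoff 4)
  P2 vs B: payoffs [2, 1, 4] → best response Z (payoff 4)
  P2 vs C: payoffs [2, 2, 1] → best response X/Y (payoff 2)
Mutual best responses: (B,Z), (C,Y) → Nash equilibria.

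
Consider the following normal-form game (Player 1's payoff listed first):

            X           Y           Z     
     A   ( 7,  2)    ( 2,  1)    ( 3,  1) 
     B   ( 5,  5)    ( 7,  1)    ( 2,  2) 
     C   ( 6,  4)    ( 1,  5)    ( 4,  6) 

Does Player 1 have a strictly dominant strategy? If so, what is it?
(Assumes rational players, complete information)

No strictly dominant strategy exists for Player 1

Work:
A strategy strictly dominates another if it gives a strictly higher payoff against every opponent action. Compare each pair of P1's strategies column-by-column:
  A vs B: [7 vs 5, 2 vs 7, 3 vs 2] → A does not strictly dominate B (column Y: 2 ≤ 7)
  A vs C: [7 vs 6, 2 vs 1, 3 vs 4] → A does not strictly dominate C (column Z: 3 ≤ 4)
  B vs A: [5 vs 7, 7 vs 2, 2 vs 3] → B does not strictly dominate A (column X: 5 ≤ 7)
  B vs C: [5 vs 6, 7 vs 1, 2 vs 4] → B does not strictly dominate C (column X: 5 ≤ 6)
  C vs A: [6 vs 7, 1 vs 2, 4 vs 3] → C does not strictly dominate A (column X: 6 ≤ 7)
  C vs B: [6 vs 5, 1 vs 7, 4 vs 2] → C does not strictly dominate B (column Y: 1 ≤ 7)
No single strategy strictly dominates all others → no strictly dominant strategy.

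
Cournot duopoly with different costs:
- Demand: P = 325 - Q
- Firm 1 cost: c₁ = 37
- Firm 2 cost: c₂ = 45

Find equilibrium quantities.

q₁* = 98.67, q₂* = 90.67

Work:
Reaction: q₁ = (325 - 37 - q₂)/2
Reaction: q₂ = (325 - 45 - q₁)/2
Solve simultaneously:
q₁* = (325 - 2×37 + 45)/3 = 98.67
q₂* = (325 - 2×45 + 37)/3 = 90.67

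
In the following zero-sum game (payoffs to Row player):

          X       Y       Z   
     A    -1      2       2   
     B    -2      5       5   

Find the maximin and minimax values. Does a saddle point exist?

Maximin = -1, Minimax = -1, Saddle: True

Work:
Row minimums: [-1, -2] → maximin = -1
Column maximums: [-1, 5, 5] → minimax = -1
Saddle point exists! Game value = -1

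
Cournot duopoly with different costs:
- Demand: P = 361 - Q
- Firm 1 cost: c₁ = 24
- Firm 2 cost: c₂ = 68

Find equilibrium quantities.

q₁* = 127.0, q₂* = 83.0

Work:
Reaction: q₁ = (361 - 24 - q₂)/2
Reaction: q₂ = (361 - 68 - q₁)/2
Solve simultaneously:
q₁* = (361 - 2×24 + 68)/3 = 127.0
q₂* = (361 - 2×68 + 24)/3 = 83.0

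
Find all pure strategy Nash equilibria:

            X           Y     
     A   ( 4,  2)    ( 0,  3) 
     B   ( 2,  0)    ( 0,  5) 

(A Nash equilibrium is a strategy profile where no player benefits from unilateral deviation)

Nash equilibrium: (A, Y), (B, Y)

Work:
Best responses:
  P1 vs X: payoffs [4, 2] → best response A (payoff 4)
  P1 vs Y: payoffs [0, 0] → best response A/B (payoff 0)
  P2 vs A: payoffs [2, 3] → best response Y (payoff 3)
  P2 vs B: payoffs [0, 5] → best response Y (payoff 5)
Mutual best responses: (A,Y), (B,Y) → Nash equilibria.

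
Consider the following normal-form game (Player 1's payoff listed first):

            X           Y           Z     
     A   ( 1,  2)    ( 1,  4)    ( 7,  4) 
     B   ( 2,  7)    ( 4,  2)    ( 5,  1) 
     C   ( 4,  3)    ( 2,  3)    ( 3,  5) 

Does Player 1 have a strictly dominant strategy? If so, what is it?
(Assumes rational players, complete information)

No strictly dominant strategy exists for Player 1

Work:
A strategy strictly dominates another if it gives a strictly higher payoff against every opponent action. Compare each pair of P1's strategies column-by-column:
  A vs B: [1 vs 2, 1 vs 4, 7 vs 5] → A does not strictly dominate B (column X: 1 ≤ 2)
  A vs C: [1 vs 4, 1 vs 2, 7 vs 3] → A does not strictly dominate C (column X: 1 ≤ 4)
  B vs A: [2 vs 1, 4 vs 1, 5 vs 7] → B does not strictly dominate A (column Z: 5 ≤ 7)
  B vs C: [2 vs 4, 4 vs 2, 5 vs 3] → B does not strictly dominate C (column X: 2 ≤ 4)
  C vs A: [4 vs 1, 2 vs 1, 3 vs 7] → C does not strictly dominate A (column Z: 3 ≤ 7)
  C vs B: [4 vs 2, 2 vs 4, 3 vs 5] → C does not strictly dominate B (column Y: 2 ≤ 4)
No single strategy strictly dominates all others → no strictly dominant strategy.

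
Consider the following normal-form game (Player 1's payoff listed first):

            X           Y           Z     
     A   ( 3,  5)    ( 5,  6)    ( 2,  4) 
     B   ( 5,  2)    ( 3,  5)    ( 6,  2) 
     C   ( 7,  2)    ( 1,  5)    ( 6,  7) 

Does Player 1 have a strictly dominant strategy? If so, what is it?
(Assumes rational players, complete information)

No strictly dominant strategy exists for Player 1

Work:
A strategy strictly dominates another if it gives a strictly higher payoff against every opponent action. Compare each pair of P1's strategies column-by-column:
  A vs B: [3 vs 5, 5 vs 3, 2 vs 6] → A does not strictly dominate B (column X: 3 ≤ 5)
  A vs C: [3 vs 7, 5 vs 1, 2 vs 6] → A does not strictly dominate C (column X: 3 ≤ 7)
  B vs A: [5 vs 3, 3 vs 5, 6 vs 2] → B does not strictly dominate A (column Y: 3 ≤ 5)
  B vs C: [5 vs 7, 3 vs 1, 6 vs 6] → B does not strictly dominate C (column X: 5 ≤ 7)
  C vs A: [7 vs 3, 1 vs 5, 6 vs 2] → C does not strictly dominate A (column Y: 1 ≤ 5)
  C vs B: [7 vs 5, 1 vs 3, 6 vs 6] → C does not strictly dominate B (column Y: 1 ≤ 3)
No single strategy strictly dominates all others → no strictly dominant strategy.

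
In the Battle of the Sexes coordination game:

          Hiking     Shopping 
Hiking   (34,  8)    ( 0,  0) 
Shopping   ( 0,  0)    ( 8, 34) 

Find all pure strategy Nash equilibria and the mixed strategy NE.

Pure NE: (Hiking, Hiking) and (Shopping, Shopping); Mixed NE: p = 0.8095, q = 0.1905

Work:
Check pure NE:
(Hiking, Hiking): (34, 8) - no unilateral deviation beneficial
(Shopping, Shopping): (8, 34) - no unilateral deviation beneficial
Mixed NE: P1 plays Hiking with p = 0.8095, P2 plays Hiking with q = 0.1905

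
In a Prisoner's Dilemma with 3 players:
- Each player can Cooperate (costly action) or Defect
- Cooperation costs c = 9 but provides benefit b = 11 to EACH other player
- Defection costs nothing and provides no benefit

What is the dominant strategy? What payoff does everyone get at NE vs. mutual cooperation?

Dominant: Defect; NE payoff = 0; Coop payoff = 13

Work:
Defect dominates (saves cost c = 9, benefit to others is external)
NE: All defect → everyone gets 0
If all cooperate: each receives (2)×11 - 9 = 13
Social dilemma: 13 > 0 but NE gives 0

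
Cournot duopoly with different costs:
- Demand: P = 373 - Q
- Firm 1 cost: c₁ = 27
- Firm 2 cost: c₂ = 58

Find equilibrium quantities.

q₁* = 125.67, q₂* = 94.67

Work:
Reaction: q₁ = (373 - 27 - q₂)/2
Reaction: q₂ = (373 - 58 - q₁)/2
Solve simultaneously:
q₁* = (373 - 2×27 + 58)/3 = 125.67
q₂* = (373 - 2×58 + 27)/3 = 94.67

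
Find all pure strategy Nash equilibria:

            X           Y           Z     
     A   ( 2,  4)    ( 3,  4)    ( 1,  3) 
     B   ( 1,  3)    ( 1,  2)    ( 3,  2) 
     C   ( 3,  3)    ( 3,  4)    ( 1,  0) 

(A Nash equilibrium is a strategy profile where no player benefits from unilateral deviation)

Nash equilibrium: (A, Y), (C, Y)

Work:
Best responses:
  P1 vs X: payoffs [2, 1, 3] → best response C (payoff 3)
  P1 vs Y: payoffs [3, 1, 3] → best response A/C (payoff 3)
  P1 vs Z: payoffs [1, 3, 1] → best response B (payoff 3)
  P2 vs A: payoffs [4, 4, 3] → best response X/Y (payoff 4)
  P2 vs B: payoffs [3, 2, 2] → best response X (payoff 3)
  P2 vs C: payoffs [3, 4, 0] → best response Y (payoff 4)
Mutual best responses: (A,Y), (C,Y) → Nash equilibria.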